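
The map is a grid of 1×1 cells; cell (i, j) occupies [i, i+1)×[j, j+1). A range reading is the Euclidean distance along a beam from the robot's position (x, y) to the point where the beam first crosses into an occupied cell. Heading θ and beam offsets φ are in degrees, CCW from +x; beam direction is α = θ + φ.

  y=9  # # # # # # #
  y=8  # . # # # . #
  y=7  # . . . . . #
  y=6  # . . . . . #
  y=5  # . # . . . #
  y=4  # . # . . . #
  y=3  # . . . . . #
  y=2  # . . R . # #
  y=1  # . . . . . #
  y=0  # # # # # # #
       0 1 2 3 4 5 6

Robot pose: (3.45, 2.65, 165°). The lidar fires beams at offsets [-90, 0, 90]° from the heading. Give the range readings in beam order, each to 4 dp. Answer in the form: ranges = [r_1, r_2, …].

ranges = [5.5387, 2.5364, 1.7082]

beam 1: φ=-90°, α=75°
  dir = (cos 75°, sin 75°) = (0.2588, 0.9659); from cell (3,2)
  next x-line at t=2.1250, next y-line at t=0.3623; Δt_x=3.8637, Δt_y=1.0353
    y: enter (3,3) at t=0.3623
    y: enter (3,4) at t=1.3976
    x: enter (4,4) at t=2.1250
    y: enter (4,5) at t=2.4329
    y: enter (4,6) at t=3.4682
    y: enter (4,7) at t=4.5035
    y: enter (4,8) at t=5.5387 ← occupied
  → r_1 = 5.5387
beam 2: φ=0°, α=165°
  dir = (cos 165°, sin 165°) = (-0.9659, 0.2588); from cell (3,2)
  next x-line at t=0.4659, next y-line at t=1.3523; Δt_x=1.0353, Δt_y=3.8637
    x: enter (2,2) at t=0.4659
    y: enter (2,3) at t=1.3523
    x: enter (1,3) at t=1.5012
    x: enter (0,3) at t=2.5364 ← occupied
  → r_2 = 2.5364
beam 3: φ=90°, α=255°
  dir = (cos 255°, sin 255°) = (-0.2588, -0.9659); from cell (3,2)
  next x-line at t=1.7387, next y-line at t=0.6729; Δt_x=3.8637, Δt_y=1.0353
    y: enter (3,1) at t=0.6729
    y: enter (3,0) at t=1.7082 ← occupied
  → r_3 = 1.7082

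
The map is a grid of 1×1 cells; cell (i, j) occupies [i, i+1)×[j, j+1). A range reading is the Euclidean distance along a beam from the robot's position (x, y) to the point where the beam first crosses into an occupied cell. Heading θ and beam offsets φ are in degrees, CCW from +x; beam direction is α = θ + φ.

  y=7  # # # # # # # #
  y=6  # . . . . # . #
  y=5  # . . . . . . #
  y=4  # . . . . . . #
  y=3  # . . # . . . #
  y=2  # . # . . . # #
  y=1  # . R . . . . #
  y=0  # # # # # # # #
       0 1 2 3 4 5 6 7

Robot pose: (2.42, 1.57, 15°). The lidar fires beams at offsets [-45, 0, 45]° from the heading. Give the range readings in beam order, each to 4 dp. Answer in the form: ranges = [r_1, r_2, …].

ranges = [1.1400, 3.7063, 0.4965]

beam 1: φ=-45°, α=330°
  d=(0.8660,-0.5000)  start (2,1)  tX=0.6697 tY=1.1400  stride 1/|dx|=1.1547 1/|dy|=2.0000
    cross x-line → (3,1), t=0.6697
    cross y-line → (3,0), t=1.1400 (wall)
  → r_1 = 1.1400
beam 2: φ=0°, α=15°
  d=(0.9659,0.2588)  start (2,1)  tX=0.6005 tY=1.6614  stride 1/|dx|=1.0353 1/|dy|=3.8637
    cross x-line → (3,1), t=0.6005
    cross x-line → (4,1), t=1.6357
    cross y-line → (4,2), t=1.6614
    cross x-line → (5,2), t=2.6710
    cross x-line → (6,2), t=3.7063 (wall)
  → r_2 = 3.7063
beam 3: φ=45°, α=60°
  d=(0.5000,0.8660)  start (2,1)  tX=1.1600 tY=0.4965  stride 1/|dx|=2.0000 1/|dy|=1.1547
    cross y-line → (2,2), t=0.4965 (wall)
  → r_3 = 0.4965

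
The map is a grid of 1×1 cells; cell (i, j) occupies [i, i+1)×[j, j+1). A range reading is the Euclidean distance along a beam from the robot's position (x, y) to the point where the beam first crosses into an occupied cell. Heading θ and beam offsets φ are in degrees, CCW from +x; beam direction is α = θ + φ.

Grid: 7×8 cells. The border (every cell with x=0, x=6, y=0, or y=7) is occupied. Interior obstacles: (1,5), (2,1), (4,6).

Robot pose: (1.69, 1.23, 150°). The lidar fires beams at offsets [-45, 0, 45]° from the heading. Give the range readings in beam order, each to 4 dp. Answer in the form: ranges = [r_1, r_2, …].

beam 1: φ=-45°, α=105°
  d=(-0.2588,0.9659)  start (1,1)  tX=2.6660 tY=0.7972  stride 1/|dx|=3.8637 1/|dy|=1.0353
    cross y-line → (1,2), t=0.7972
    cross y-line → (1,3), t=1.8324
    cross x-line → (0,3), t=2.6660 (wall)
  → r_1 = 2.6660
beam 2: φ=0°, α=150°
  d=(-0.8660,0.5000)  start (1,1)  tX=0.7967 tY=1.5400  stride 1/|dx|=1.1547 1/|dy|=2.0000
    cross x-line → (0,1), t=0.7967 (wall)
  → r_2 = 0.7967
beam 3: φ=45°, α=195°
  d=(-0.9659,-0.2588)  start (1,1)  tX=0.7143 tY=0.8887  stride 1/|dx|=1.0353 1/|dy|=3.8637
    cross x-line → (0,1), t=0.7143 (wall)
  → r_3 = 0.7143

ranges = [2.6660, 0.7967, 0.7143]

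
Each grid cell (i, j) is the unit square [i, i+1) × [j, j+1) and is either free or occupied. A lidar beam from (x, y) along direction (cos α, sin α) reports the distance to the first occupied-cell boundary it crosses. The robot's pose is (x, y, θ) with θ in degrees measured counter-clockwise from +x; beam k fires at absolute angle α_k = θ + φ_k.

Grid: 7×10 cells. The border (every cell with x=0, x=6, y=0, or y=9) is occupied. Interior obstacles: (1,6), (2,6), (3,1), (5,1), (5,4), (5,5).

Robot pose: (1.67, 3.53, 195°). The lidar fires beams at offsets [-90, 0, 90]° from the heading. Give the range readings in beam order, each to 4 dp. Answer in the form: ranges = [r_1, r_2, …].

ranges = [2.5571, 0.6936, 2.6192]

beam 1: φ=-90°, α=105°
  d=(-0.2588,0.9659)  start (1,3)  tX=2.5887 tY=0.4866  stride 1/|dx|=3.8637 1/|dy|=1.0353
    cross y-line → (1,4), t=0.4866
    cross y-line → (1,5), t=1.5219
    cross y-line → (1,6), t=2.5571 (wall)
  → r_1 = 2.5571
beam 2: φ=0°, α=195°
  d=(-0.9659,-0.2588)  start (1,3)  tX=0.6936 tY=2.0478  stride 1/|dx|=1.0353 1/|dy|=3.8637
    cross x-line → (0,3), t=0.6936 (wall)
  → r_2 = 0.6936
beam 3: φ=90°, α=285°
  d=(0.2588,-0.9659)  start (1,3)  tX=1.2750 tY=0.5487  stride 1/|dx|=3.8637 1/|dy|=1.0353
    cross y-line → (1,2), t=0.5487
    cross x-line → (2,2), t=1.2750
    cross y-line → (2,1), t=1.5840
    cross y-line → (2,0), t=2.6192 (wall)
  → r_3 = 2.6192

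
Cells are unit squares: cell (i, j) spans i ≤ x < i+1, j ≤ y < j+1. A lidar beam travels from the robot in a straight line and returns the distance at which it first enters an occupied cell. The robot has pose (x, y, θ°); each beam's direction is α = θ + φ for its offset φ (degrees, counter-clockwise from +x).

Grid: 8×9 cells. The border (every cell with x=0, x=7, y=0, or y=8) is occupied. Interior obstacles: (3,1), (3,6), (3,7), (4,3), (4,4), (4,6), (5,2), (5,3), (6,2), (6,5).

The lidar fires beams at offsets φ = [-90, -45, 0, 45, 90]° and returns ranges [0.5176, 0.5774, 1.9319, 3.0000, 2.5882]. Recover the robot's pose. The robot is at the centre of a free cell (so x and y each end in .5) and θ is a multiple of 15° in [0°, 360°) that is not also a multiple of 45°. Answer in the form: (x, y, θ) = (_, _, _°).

Enumerate (i+0.5, j+0.5, θ) over the 32 free cells and 16 admissible headings. For each, cast all 5 beams and compare to the given ranges.
  (6.5, 7.5, 255°): beam 1 = 1.9319 ≠ 0.5176 ✗
  (2.5, 1.5, 75°): beam 3 = 4.6587 ≠ 1.9319 ✗
  (5.5, 1.5, 105°): beam 1 = 1.5529 ≠ 0.5176 ✗
  (1.5, 4.5, 300°): beam 1 = 0.5774 ≠ 0.5176 ✗
  …
  (1.5, 4.5, 255°): r_1=0.5176, r_2=0.5774, r_3=1.9319, r_4=3.0000, r_5=2.5882 — all match ✓
Unique over the lattice → pose = (1.5, 4.5, 255°).

(x, y, θ) = (1.5, 4.5, 255°)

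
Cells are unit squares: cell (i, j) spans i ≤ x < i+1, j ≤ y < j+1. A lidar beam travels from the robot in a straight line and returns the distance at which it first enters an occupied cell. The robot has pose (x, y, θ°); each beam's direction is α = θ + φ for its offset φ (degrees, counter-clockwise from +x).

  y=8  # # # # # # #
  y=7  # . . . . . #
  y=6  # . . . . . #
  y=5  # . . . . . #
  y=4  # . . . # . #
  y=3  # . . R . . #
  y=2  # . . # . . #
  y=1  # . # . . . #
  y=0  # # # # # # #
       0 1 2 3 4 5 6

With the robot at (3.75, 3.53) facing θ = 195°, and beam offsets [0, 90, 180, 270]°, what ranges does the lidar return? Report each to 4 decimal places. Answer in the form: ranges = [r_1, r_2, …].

ranges = [2.8470, 0.5487, 2.3294, 4.6277]

beam 1: φ=0°, α=195°
  cosα=-0.9659 sinα=-0.2588 | (3,3) | tMaxX 0.7765 tMaxY 2.0478 | tΔX 1.0353 tΔY 3.8637
    t=0.7765 [x] (2,3)
    t=1.8117 [x] (1,3)
    t=2.0478 [y] (1,2)
    t=2.8470 [x] (0,2) — stop
  → r_1 = 2.8470
beam 2: φ=90°, α=285°
  cosα=0.2588 sinα=-0.9659 | (3,3) | tMaxX 0.9659 tMaxY 0.5487 | tΔX 3.8637 tΔY 1.0353
    t=0.5487 [y] (3,2) — stop
  → r_2 = 0.5487
beam 3: φ=180°, α=15°
  cosα=0.9659 sinα=0.2588 | (3,3) | tMaxX 0.2588 tMaxY 1.8159 | tΔX 1.0353 tΔY 3.8637
    t=0.2588 [x] (4,3)
    t=1.2941 [x] (5,3)
    t=1.8159 [y] (5,4)
    t=2.3294 [x] (6,4) — stop
  → r_3 = 2.3294
beam 4: φ=270°, α=105°
  cosα=-0.2588 sinα=0.9659 | (3,3) | tMaxX 2.8978 tMaxY 0.4866 | tΔX 3.8637 tΔY 1.0353
    t=0.4866 [y] (3,4)
    t=1.5219 [y] (3,5)
    t=2.5571 [y] (3,6)
    t=2.8978 [x] (2,6)
    t=3.5924 [y] (2,7)
    t=4.6277 [y] (2,8) — stop
  → r_4 = 4.6277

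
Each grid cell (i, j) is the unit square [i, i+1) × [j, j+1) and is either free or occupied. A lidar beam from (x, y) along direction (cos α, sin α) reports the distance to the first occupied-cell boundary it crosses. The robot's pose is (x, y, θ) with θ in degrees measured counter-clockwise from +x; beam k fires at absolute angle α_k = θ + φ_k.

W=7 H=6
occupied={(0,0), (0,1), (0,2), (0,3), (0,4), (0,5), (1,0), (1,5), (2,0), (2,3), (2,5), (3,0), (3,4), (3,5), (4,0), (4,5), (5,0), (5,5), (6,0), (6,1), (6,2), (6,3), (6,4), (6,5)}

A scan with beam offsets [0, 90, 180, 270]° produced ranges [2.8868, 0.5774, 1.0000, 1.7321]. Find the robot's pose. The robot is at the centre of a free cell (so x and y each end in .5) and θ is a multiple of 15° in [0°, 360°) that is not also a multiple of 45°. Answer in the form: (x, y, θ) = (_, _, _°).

Candidates: 18 free-cell centres × 16 headings = 288 poses. Raycast each; keep the one whose scan matches to 4 dp.
  (5.5, 2.5, 255°): beam 1 = 1.5529 ≠ 2.8868 ✗
  (5.5, 3.5, 120°): beam 1 = 1.7321 ≠ 2.8868 ✗
  (3.5, 2.5, 150°): beam 1 = 1.0000 ≠ 2.8868 ✗
  …
  (5.5, 3.5, 240°): r_1=2.8868, r_2=0.5774, r_3=1.0000, r_4=1.7321 — all match ✓
No second candidate reproduces the full scan.

(x, y, θ) = (5.5, 3.5, 240°)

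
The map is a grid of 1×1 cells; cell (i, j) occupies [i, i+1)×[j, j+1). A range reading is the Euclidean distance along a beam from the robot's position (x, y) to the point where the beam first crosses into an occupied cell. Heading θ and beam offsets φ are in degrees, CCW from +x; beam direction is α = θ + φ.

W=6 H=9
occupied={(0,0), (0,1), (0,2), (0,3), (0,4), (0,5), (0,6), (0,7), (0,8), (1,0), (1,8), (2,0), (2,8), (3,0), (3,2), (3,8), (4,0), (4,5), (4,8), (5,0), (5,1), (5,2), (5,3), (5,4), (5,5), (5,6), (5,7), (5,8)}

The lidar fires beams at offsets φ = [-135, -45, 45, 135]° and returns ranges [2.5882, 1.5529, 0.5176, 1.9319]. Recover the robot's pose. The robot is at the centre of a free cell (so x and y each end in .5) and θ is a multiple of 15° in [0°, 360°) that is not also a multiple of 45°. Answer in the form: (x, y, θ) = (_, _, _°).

Candidates: 26 free-cell centres × 16 headings = 416 poses. Raycast each; keep the one whose scan matches to 4 dp.
  (2.5, 1.5, 330°): beam 1 = 1.5529 ≠ 2.5882 ✗
  (4.5, 4.5, 120°): beam 1 = 0.5176 ≠ 2.5882 ✗
  (3.5, 4.5, 285°): beam 1 = 2.8868 ≠ 2.5882 ✗
  (2.5, 6.5, 165°): beam 1 = 2.8868 ≠ 2.5882 ✗
  …
  (1.5, 6.5, 120°): r_1=2.5882, r_2=1.5529, r_3=0.5176, r_4=1.9319 — all match ✓
Unique over the lattice → pose = (1.5, 6.5, 120°).

(x, y, θ) = (1.5, 6.5, 120°)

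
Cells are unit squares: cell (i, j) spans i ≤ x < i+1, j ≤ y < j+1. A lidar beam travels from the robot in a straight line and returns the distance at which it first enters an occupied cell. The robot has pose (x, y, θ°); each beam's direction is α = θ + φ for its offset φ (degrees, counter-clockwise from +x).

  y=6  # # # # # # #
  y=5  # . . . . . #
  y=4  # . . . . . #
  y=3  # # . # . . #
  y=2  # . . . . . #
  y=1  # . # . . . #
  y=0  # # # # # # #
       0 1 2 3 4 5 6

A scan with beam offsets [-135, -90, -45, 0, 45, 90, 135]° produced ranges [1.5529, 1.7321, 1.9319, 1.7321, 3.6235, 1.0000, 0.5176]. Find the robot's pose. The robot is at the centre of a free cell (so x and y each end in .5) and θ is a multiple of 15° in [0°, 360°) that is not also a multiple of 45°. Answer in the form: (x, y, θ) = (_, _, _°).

(x, y, θ) = (2.5, 5.5, 300°)

The pose lattice has 22·16 = 352 candidates. Test each by forward raycasting.
  (1.5, 1.5, 150°): beam 1 = 0.5176 ≠ 1.5529 ✗
  (5.5, 5.5, 30°): beam 1 = 4.6587 ≠ 1.5529 ✗
  (2.5, 3.5, 285°): beam 1 = 0.5774 ≠ 1.5529 ✗
  (3.5, 4.5, 60°): beam 1 = 0.5176 ≠ 1.5529 ✗
  …
  (2.5, 5.5, 300°): r_1=1.5529, r_2=1.7321, r_3=1.9319, r_4=1.7321, r_5=3.6235, r_6=1.0000, r_7=0.5176 — all match ✓
Unique over the lattice → pose = (2.5, 5.5, 300°).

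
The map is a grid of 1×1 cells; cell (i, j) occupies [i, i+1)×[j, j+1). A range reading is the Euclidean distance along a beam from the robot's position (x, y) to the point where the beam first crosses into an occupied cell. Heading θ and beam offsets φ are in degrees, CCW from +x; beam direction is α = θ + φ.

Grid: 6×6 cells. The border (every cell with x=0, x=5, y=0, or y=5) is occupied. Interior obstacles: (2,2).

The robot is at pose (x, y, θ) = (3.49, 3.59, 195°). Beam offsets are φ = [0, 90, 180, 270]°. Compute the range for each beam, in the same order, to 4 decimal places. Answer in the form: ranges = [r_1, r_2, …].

beam 1: φ=0°, α=195°
  direction (-0.9659, -0.2588); cell (3,3); t to first gridline: x 0.5073, y 2.2796 (then +1.0353 / +3.8637)
    (2,3) via x @ 0.5073
    (1,3) via x @ 1.5426
    (1,2) via y @ 2.2796
    (0,2) via x @ 2.5778  # hit
  → r_1 = 2.5778
beam 2: φ=90°, α=285°
  direction (0.2588, -0.9659); cell (3,3); t to first gridline: x 1.9705, y 0.6108 (then +3.8637 / +1.0353)
    (3,2) via y @ 0.6108
    (3,1) via y @ 1.6461
    (4,1) via x @ 1.9705
    (4,0) via y @ 2.6814  # hit
  → r_2 = 2.6814
beam 3: φ=180°, α=15°
  direction (0.9659, 0.2588); cell (3,3); t to first gridline: x 0.5280, y 1.5841 (then +1.0353 / +3.8637)
    (4,3) via x @ 0.5280
    (5,3) via x @ 1.5633  # hit
  → r_3 = 1.5633
beam 4: φ=270°, α=105°
  direction (-0.2588, 0.9659); cell (3,3); t to first gridline: x 1.8932, y 0.4245 (then +3.8637 / +1.0353)
    (3,4) via y @ 0.4245
    (3,5) via y @ 1.4597  # hit
  → r_4 = 1.4597

ranges = [2.5778, 2.6814, 1.5633, 1.4597]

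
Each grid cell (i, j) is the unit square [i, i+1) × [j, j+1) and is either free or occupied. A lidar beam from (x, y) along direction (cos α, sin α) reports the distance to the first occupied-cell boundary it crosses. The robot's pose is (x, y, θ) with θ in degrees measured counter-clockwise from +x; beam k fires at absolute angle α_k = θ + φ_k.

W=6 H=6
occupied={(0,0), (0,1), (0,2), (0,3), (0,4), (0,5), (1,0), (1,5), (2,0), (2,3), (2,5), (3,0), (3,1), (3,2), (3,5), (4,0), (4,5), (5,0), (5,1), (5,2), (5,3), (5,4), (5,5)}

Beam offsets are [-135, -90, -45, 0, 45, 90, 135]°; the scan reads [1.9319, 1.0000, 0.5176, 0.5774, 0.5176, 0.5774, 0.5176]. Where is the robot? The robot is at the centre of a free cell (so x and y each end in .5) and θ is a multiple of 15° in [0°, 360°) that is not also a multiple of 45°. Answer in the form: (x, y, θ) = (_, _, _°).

(x, y, θ) = (4.5, 1.5, 210°)

The pose lattice has 13·16 = 208 candidates. Test each by forward raycasting.
  (4.5, 1.5, 285°): beam 1 = 0.5774 ≠ 1.9319 ✗
  (1.5, 1.5, 210°): beam 7 = 1.5529 ≠ 0.5176 ✗
  (4.5, 1.5, 300°): beam 1 = 0.5176 ≠ 1.9319 ✗
  (2.5, 4.5, 30°): beam 1 = 0.5176 ≠ 1.9319 ✗
  (2.5, 1.5, 150°): beam 1 = 0.5176 ≠ 1.9319 ✗
  …
  (4.5, 1.5, 210°): r_1=1.9319, r_2=1.0000, r_3=0.5176, r_4=0.5774, r_5=0.5176, r_6=0.5774, r_7=0.5176 — all match ✓
Unique over the lattice → pose = (4.5, 1.5, 210°).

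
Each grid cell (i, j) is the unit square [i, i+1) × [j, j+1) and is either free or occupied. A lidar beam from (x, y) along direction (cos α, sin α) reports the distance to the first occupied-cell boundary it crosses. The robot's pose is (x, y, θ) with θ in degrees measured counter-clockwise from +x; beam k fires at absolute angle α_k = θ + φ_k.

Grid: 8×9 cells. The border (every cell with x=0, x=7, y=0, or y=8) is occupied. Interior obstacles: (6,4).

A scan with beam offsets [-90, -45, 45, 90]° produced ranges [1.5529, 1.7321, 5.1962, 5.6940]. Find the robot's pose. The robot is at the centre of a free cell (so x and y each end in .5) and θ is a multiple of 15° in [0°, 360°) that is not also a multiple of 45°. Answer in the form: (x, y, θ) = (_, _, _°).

(x, y, θ) = (5.5, 6.5, 165°)

Enumerate (i+0.5, j+0.5, θ) over the 41 free cells and 16 admissible headings. For each, cast all 4 beams and compare to the given ranges.
  (1.5, 3.5, 105°): beam 1 = 4.6587 ≠ 1.5529 ✗
  (2.5, 1.5, 210°): beam 1 = 3.0000 ≠ 1.5529 ✗
  (5.5, 2.5, 150°): beam 1 = 1.7321 ≠ 1.5529 ✗
  (1.5, 4.5, 105°): beam 1 = 5.6940 ≠ 1.5529 ✗
  (4.5, 6.5, 165°): beam 3 = 4.0415 ≠ 5.1962 ✗
  …
  (5.5, 6.5, 165°): r_1=1.5529, r_2=1.7321, r_3=5.1962, r_4=5.6940 — all match ✓
No second candidate reproduces the full scan.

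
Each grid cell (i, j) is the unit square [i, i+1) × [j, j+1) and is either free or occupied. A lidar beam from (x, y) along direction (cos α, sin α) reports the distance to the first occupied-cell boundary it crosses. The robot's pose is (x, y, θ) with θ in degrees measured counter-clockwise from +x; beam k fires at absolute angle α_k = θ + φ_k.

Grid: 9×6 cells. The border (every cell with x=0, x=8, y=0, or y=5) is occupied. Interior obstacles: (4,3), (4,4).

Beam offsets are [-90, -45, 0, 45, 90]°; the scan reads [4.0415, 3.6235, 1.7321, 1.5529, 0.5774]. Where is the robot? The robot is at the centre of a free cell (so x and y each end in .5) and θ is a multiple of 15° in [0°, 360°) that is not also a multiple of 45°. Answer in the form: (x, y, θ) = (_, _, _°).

Enumerate (i+0.5, j+0.5, θ) over the 26 free cells and 16 admissible headings. For each, cast all 5 beams and compare to the given ranges.
  (7.5, 3.5, 330°): beam 1 = 2.8868 ≠ 4.0415 ✗
  (3.5, 3.5, 105°): beam 1 = 0.5176 ≠ 4.0415 ✗
  (7.5, 2.5, 345°): beam 1 = 1.5529 ≠ 4.0415 ✗
  (7.5, 2.5, 105°): beam 1 = 0.5176 ≠ 4.0415 ✗
  …
  (6.5, 4.5, 330°): r_1=4.0415, r_2=3.6235, r_3=1.7321, r_4=1.5529, r_5=0.5774 — all match ✓
No second candidate reproduces the full scan.

(x, y, θ) = (6.5, 4.5, 330°)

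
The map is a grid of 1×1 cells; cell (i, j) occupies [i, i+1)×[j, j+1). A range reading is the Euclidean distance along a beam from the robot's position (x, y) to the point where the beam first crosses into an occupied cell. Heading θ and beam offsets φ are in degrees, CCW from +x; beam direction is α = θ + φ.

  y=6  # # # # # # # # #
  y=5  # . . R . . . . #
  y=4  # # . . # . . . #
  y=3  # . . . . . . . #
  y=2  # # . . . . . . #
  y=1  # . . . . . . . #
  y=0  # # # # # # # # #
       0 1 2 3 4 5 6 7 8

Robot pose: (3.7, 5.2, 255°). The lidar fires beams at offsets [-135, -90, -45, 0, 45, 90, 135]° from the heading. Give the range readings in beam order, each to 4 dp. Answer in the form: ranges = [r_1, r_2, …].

beam 1: φ=-135°, α=120°
  cosα=-0.5000 sinα=0.8660 | (3,5) | tMaxX 1.4000 tMaxY 0.9238 | tΔX 2.0000 tΔY 1.1547
    t=0.9238 [y] (3,6) — stop
  → r_1 = 0.9238
beam 2: φ=-90°, α=165°
  cosα=-0.9659 sinα=0.2588 | (3,5) | tMaxX 0.7247 tMaxY 3.0910 | tΔX 1.0353 tΔY 3.8637
    t=0.7247 [x] (2,5)
    t=1.7600 [x] (1,5)
    t=2.7952 [x] (0,5) — stop
  → r_2 = 2.7952
beam 3: φ=-45°, α=210°
  cosα=-0.8660 sinα=-0.5000 | (3,5) | tMaxX 0.8083 tMaxY 0.4000 | tΔX 1.1547 tΔY 2.0000
    t=0.4000 [y] (3,4)
    t=0.8083 [x] (2,4)
    t=1.9630 [x] (1,4) — stop
  → r_3 = 1.9630
beam 4: φ=0°, α=255°
  cosα=-0.2588 sinα=-0.9659 | (3,5) | tMaxX 2.7046 tMaxY 0.2071 | tΔX 3.8637 tΔY 1.0353
    t=0.2071 [y] (3,4)
    t=1.2423 [y] (3,3)
    t=2.2776 [y] (3,2)
    t=2.7046 [x] (2,2)
    t=3.3129 [y] (2,1)
    t=4.3482 [y] (2,0) — stop
  → r_4 = 4.3482
beam 5: φ=45°, α=300°
  cosα=0.5000 sinα=-0.8660 | (3,5) | tMaxX 0.6000 tMaxY 0.2309 | tΔX 2.0000 tΔY 1.1547
    t=0.2309 [y] (3,4)
    t=0.6000 [x] (4,4) — stop
  → r_5 = 0.6000
beam 6: φ=90°, α=345°
  cosα=0.9659 sinα=-0.2588 | (3,5) | tMaxX 0.3106 tMaxY 0.7727 | tΔX 1.0353 tΔY 3.8637
    t=0.3106 [x] (4,5)
    t=0.7727 [y] (4,4) — stop
  → r_6 = 0.7727
beam 7: φ=135°, α=30°
  cosα=0.8660 sinα=0.5000 | (3,5) | tMaxX 0.3464 tMaxY 1.6000 | tΔX 1.1547 tΔY 2.0000
    t=0.3464 [x] (4,5)
    t=1.5011 [x] (5,5)
    t=1.6000 [y] (5,6) — stop
  → r_7 = 1.6000

ranges = [0.9238, 2.7952, 1.9630, 4.3482, 0.6000, 0.7727, 1.6000]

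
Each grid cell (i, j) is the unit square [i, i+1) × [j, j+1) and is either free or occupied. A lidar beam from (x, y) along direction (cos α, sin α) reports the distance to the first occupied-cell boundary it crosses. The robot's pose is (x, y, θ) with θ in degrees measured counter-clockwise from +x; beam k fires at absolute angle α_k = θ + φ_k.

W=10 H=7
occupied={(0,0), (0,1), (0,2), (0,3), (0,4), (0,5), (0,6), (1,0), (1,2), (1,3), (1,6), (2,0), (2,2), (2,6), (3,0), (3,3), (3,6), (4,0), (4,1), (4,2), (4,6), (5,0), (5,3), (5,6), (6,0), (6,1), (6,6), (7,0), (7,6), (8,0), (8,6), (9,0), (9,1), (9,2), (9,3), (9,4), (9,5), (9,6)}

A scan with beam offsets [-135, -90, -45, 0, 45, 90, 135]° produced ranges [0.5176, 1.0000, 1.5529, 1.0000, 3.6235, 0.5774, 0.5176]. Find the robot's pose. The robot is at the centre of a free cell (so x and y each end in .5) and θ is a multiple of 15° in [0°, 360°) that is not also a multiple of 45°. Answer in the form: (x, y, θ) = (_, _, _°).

(x, y, θ) = (5.5, 2.5, 330°)

The pose lattice has 32·16 = 512 candidates. Test each by forward raycasting.
  (8.5, 2.5, 165°): beam 1 = 0.5774 ≠ 0.5176 ✗
  (2.5, 4.5, 300°): beam 1 = 1.5529 ≠ 0.5176 ✗
  (1.5, 4.5, 30°): beam 2 = 0.5774 ≠ 1.0000 ✗
  …
  (5.5, 2.5, 330°): r_1=0.5176, r_2=1.0000, r_3=1.5529, r_4=1.0000, r_5=3.6235, r_6=0.5774, r_7=0.5176 — all match ✓
Unique over the lattice → pose = (5.5, 2.5, 330°).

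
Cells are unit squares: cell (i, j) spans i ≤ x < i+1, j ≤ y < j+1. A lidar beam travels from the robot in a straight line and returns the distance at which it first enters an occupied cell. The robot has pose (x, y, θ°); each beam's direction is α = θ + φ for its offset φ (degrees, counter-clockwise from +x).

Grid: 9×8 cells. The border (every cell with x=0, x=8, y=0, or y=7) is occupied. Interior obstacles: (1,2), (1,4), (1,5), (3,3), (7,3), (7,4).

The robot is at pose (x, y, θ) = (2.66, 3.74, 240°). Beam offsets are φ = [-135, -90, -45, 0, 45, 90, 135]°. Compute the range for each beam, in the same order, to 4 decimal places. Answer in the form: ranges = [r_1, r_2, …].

ranges = [3.3750, 0.7621, 1.7186, 1.3200, 2.8367, 0.3926, 0.3520]

beam 1: φ=-135°, α=105°
  dir = (cos 105°, sin 105°) = (-0.2588, 0.9659); from cell (2,3)
  next x-line at t=2.5500, next y-line at t=0.2692; Δt_x=3.8637, Δt_y=1.0353
    y: enter (2,4) at t=0.2692
    y: enter (2,5) at t=1.3044
    y: enter (2,6) at t=2.3397
    x: enter (1,6) at t=2.5500
    y: enter (1,7) at t=3.3750 ← occupied
  → r_1 = 3.3750
beam 2: φ=-90°, α=150°
  dir = (cos 150°, sin 150°) = (-0.8660, 0.5000); from cell (2,3)
  next x-line at t=0.7621, next y-line at t=0.5200; Δt_x=1.1547, Δt_y=2.0000
    y: enter (2,4) at t=0.5200
    x: enter (1,4) at t=0.7621 ← occupied
  → r_2 = 0.7621
beam 3: φ=-45°, α=195°
  dir = (cos 195°, sin 195°) = (-0.9659, -0.2588); from cell (2,3)
  next x-line at t=0.6833, next y-line at t=2.8591; Δt_x=1.0353, Δt_y=3.8637
    x: enter (1,3) at t=0.6833
    x: enter (0,3) at t=1.7186 ← occupied
  → r_3 = 1.7186
beam 4: φ=0°, α=240°
  dir = (cos 240°, sin 240°) = (-0.5000, -0.8660); from cell (2,3)
  next x-line at t=1.3200, next y-line at t=0.8545; Δt_x=2.0000, Δt_y=1.1547
    y: enter (2,2) at t=0.8545
    x: enter (1,2) at t=1.3200 ← occupied
  → r_4 = 1.3200
beam 5: φ=45°, α=285°
  dir = (cos 285°, sin 285°) = (0.2588, -0.9659); from cell (2,3)
  next x-line at t=1.3137, next y-line at t=0.7661; Δt_x=3.8637, Δt_y=1.0353
    y: enter (2,2) at t=0.7661
    x: enter (3,2) at t=1.3137
    y: enter (3,1) at t=1.8014
    y: enter (3,0) at t=2.8367 ← occupied
  → r_5 = 2.8367
beam 6: φ=90°, α=330°
  dir = (cos 330°, sin 330°) = (0.8660, -0.5000); from cell (2,3)
  next x-line at t=0.3926, next y-line at t=1.4800; Δt_x=1.1547, Δt_y=2.0000
    x: enter (3,3) at t=0.3926 ← occupied
  → r_6 = 0.3926
beam 7: φ=135°, α=15°
  dir = (cos 15°, sin 15°) = (0.9659, 0.2588); from cell (2,3)
  next x-line at t=0.3520, next y-line at t=1.0046; Δt_x=1.0353, Δt_y=3.8637
    x: enter (3,3) at t=0.3520 ← occupied
  → r_7 = 0.3520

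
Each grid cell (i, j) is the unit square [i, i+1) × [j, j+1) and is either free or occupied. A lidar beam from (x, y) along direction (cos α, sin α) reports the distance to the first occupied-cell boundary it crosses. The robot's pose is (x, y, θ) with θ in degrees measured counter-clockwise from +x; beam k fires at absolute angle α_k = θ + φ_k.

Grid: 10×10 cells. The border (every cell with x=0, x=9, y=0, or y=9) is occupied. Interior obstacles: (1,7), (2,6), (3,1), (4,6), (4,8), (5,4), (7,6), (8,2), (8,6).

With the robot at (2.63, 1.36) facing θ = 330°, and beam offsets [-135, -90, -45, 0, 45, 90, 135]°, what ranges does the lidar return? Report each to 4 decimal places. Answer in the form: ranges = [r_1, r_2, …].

beam 1: φ=-135°, α=195°
  cosα=-0.9659 sinα=-0.2588 | (2,1) | tMaxX 0.6522 tMaxY 1.3909 | tΔX 1.0353 tΔY 3.8637
    t=0.6522 [x] (1,1)
    t=1.3909 [y] (1,0) — stop
  → r_1 = 1.3909
beam 2: φ=-90°, α=240°
  cosα=-0.5000 sinα=-0.8660 | (2,1) | tMaxX 1.2600 tMaxY 0.4157 | tΔX 2.0000 tΔY 1.1547
    t=0.4157 [y] (2,0) — stop
  → r_2 = 0.4157
beam 3: φ=-45°, α=285°
  cosα=0.2588 sinα=-0.9659 | (2,1) | tMaxX 1.4296 tMaxY 0.3727 | tΔX 3.8637 tΔY 1.0353
    t=0.3727 [y] (2,0) — stop
  → r_3 = 0.3727
beam 4: φ=0°, α=330°
  cosα=0.8660 sinα=-0.5000 | (2,1) | tMaxX 0.4272 tMaxY 0.7200 | tΔX 1.1547 tΔY 2.0000
    t=0.4272 [x] (3,1) — stop
  → r_4 = 0.4272
beam 5: φ=45°, α=15°
  cosα=0.9659 sinα=0.2588 | (2,1) | tMaxX 0.3831 tMaxY 2.4728 | tΔX 1.0353 tΔY 3.8637
    t=0.3831 [x] (3,1) — stop
  → r_5 = 0.3831
beam 6: φ=90°, α=60°
  cosα=0.5000 sinα=0.8660 | (2,1) | tMaxX 0.7400 tMaxY 0.7390 | tΔX 2.0000 tΔY 1.1547
    t=0.7390 [y] (2,2)
    t=0.7400 [x] (3,2)
    t=1.8937 [y] (3,3)
    t=2.7400 [x] (4,3)
    t=3.0484 [y] (4,4)
    t=4.2031 [y] (4,5)
    t=4.7400 [x] (5,5)
    t=5.3578 [y] (5,6)
    t=6.5125 [y] (5,7)
    t=6.7400 [x] (6,7)
    t=7.6672 [y] (6,8)
    t=8.7400 [x] (7,8)
    t=8.8219 [y] (7,9) — stop
  → r_6 = 8.8219
beam 7: φ=135°, α=105°
  cosα=-0.2588 sinα=0.9659 | (2,1) | tMaxX 2.4341 tMaxY 0.6626 | tΔX 3.8637 tΔY 1.0353
    t=0.6626 [y] (2,2)
    t=1.6979 [y] (2,3)
    t=2.4341 [x] (1,3)
    t=2.7331 [y] (1,4)
    t=3.7684 [y] (1,5)
    t=4.8037 [y] (1,6)
    t=5.8390 [y] (1,7) — stop
  → r_7 = 5.8390

ranges = [1.3909, 0.4157, 0.3727, 0.4272, 0.3831, 8.8219, 5.8390]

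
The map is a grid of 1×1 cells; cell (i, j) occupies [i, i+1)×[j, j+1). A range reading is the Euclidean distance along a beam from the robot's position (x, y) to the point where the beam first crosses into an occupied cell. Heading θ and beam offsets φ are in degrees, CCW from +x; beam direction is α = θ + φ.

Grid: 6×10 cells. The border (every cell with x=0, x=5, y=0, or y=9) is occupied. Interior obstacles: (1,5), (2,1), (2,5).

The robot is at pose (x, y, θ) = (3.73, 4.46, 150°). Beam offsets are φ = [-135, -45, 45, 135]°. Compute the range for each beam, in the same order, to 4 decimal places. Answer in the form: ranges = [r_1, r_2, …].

beam 1: φ=-135°, α=15°
  direction (0.9659, 0.2588); cell (3,4); t to first gridline: x 0.2795, y 2.0864 (then +1.0353 / +3.8637)
    (4,4) via x @ 0.2795
    (5,4) via x @ 1.3148  # hit
  → r_1 = 1.3148
beam 2: φ=-45°, α=105°
  direction (-0.2588, 0.9659); cell (3,4); t to first gridline: x 2.8205, y 0.5590 (then +3.8637 / +1.0353)
    (3,5) via y @ 0.5590
    (3,6) via y @ 1.5943
    (3,7) via y @ 2.6296
    (2,7) via x @ 2.8205
    (2,8) via y @ 3.6649
    (2,9) via y @ 4.7002  # hit
  → r_2 = 4.7002
beam 3: φ=45°, α=195°
  direction (-0.9659, -0.2588); cell (3,4); t to first gridline: x 0.7558, y 1.7773 (then +1.0353 / +3.8637)
    (2,4) via x @ 0.7558
    (2,3) via y @ 1.7773
    (1,3) via x @ 1.7910
    (0,3) via x @ 2.8263  # hit
  → r_3 = 2.8263
beam 4: φ=135°, α=285°
  direction (0.2588, -0.9659); cell (3,4); t to first gridline: x 1.0432, y 0.4762 (then +3.8637 / +1.0353)
    (3,3) via y @ 0.4762
    (4,3) via x @ 1.0432
    (4,2) via y @ 1.5115
    (4,1) via y @ 2.5468
    (4,0) via y @ 3.5821  # hit
  → r_4 = 3.5821

ranges = [1.3148, 4.7002, 2.8263, 3.5821]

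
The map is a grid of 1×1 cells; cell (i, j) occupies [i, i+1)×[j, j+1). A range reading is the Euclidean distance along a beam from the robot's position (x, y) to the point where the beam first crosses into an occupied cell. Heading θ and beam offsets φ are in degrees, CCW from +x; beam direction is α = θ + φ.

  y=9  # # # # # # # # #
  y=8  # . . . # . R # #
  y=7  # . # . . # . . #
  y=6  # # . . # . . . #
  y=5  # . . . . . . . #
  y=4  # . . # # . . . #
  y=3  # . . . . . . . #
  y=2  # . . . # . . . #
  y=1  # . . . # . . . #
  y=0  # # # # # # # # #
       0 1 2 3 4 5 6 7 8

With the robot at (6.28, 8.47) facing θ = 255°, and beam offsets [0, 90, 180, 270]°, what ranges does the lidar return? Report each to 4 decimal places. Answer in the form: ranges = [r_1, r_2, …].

ranges = [1.0818, 0.7454, 0.5487, 1.3252]

beam 1: φ=0°, α=255°
  direction (-0.2588, -0.9659); cell (6,8); t to first gridline: x 1.0818, y 0.4866 (then +3.8637 / +1.0353)
    (6,7) via y @ 0.4866
    (5,7) via x @ 1.0818  # hit
  → r_1 = 1.0818
beam 2: φ=90°, α=345°
  direction (0.9659, -0.2588); cell (6,8); t to first gridline: x 0.7454, y 1.8159 (then +1.0353 / +3.8637)
    (7,8) via x @ 0.7454  # hit
  → r_2 = 0.7454
beam 3: φ=180°, α=75°
  direction (0.2588, 0.9659); cell (6,8); t to first gridline: x 2.7819, y 0.5487 (then +3.8637 / +1.0353)
    (6,9) via y @ 0.5487  # hit
  → r_3 = 0.5487
beam 4: φ=270°, α=165°
  direction (-0.9659, 0.2588); cell (6,8); t to first gridline: x 0.2899, y 2.0478 (then +1.0353 / +3.8637)
    (5,8) via x @ 0.2899
    (4,8) via x @ 1.3252  # hit
  → r_4 = 1.3252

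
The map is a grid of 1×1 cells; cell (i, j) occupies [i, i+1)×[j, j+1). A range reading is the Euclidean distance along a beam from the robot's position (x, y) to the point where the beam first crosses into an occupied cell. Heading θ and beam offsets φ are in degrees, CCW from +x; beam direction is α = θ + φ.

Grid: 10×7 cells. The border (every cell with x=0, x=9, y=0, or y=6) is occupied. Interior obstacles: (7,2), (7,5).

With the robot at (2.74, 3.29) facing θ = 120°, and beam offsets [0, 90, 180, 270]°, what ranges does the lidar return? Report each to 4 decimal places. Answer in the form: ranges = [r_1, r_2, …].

beam 1: φ=0°, α=120°
  d=(-0.5000,0.8660)  start (2,3)  tX=1.4800 tY=0.8198  stride 1/|dx|=2.0000 1/|dy|=1.1547
    cross y-line → (2,4), t=0.8198
    cross x-line → (1,4), t=1.4800
    cross y-line → (1,5), t=1.9745
    cross y-line → (1,6), t=3.1292 (wall)
  → r_1 = 3.1292
beam 2: φ=90°, α=210°
  d=(-0.8660,-0.5000)  start (2,3)  tX=0.8545 tY=0.5800  stride 1/|dx|=1.1547 1/|dy|=2.0000
    cross y-line → (2,2), t=0.5800
    cross x-line → (1,2), t=0.8545
    cross x-line → (0,2), t=2.0092 (wall)
  → r_2 = 2.0092
beam 3: φ=180°, α=300°
  d=(0.5000,-0.8660)  start (2,3)  tX=0.5200 tY=0.3349  stride 1/|dx|=2.0000 1/|dy|=1.1547
    cross y-line → (2,2), t=0.3349
    cross x-line → (3,2), t=0.5200
    cross y-line → (3,1), t=1.4896
    cross x-line → (4,1), t=2.5200
    cross y-line → (4,0), t=2.6443 (wall)
  → r_3 = 2.6443
beam 4: φ=270°, α=30°
  d=(0.8660,0.5000)  start (2,3)  tX=0.3002 tY=1.4200  stride 1/|dx|=1.1547 1/|dy|=2.0000
    cross x-line → (3,3), t=0.3002
    cross y-line → (3,4), t=1.4200
    cross x-line → (4,4), t=1.4549
    cross x-line → (5,4), t=2.6096
    cross y-line → (5,5), t=3.4200
    cross x-line → (6,5), t=3.7643
    cross x-line → (7,5), t=4.9190 (wall)
  → r_4 = 4.9190

ranges = [3.1292, 2.0092, 2.6443, 4.9190]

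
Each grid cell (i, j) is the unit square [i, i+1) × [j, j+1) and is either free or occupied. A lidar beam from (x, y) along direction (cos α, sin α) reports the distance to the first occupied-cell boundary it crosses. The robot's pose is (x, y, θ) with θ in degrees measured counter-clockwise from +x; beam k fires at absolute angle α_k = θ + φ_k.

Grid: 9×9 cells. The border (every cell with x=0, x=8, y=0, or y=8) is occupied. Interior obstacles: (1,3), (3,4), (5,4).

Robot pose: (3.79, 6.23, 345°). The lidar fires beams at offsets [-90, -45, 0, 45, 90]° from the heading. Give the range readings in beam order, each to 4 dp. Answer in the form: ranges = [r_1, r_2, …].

beam 1: φ=-90°, α=255°
  d=(-0.2588,-0.9659)  start (3,6)  tX=3.0523 tY=0.2381  stride 1/|dx|=3.8637 1/|dy|=1.0353
    cross y-line → (3,5), t=0.2381
    cross y-line → (3,4), t=1.2734 (wall)
  → r_1 = 1.2734
beam 2: φ=-45°, α=300°
  d=(0.5000,-0.8660)  start (3,6)  tX=0.4200 tY=0.2656  stride 1/|dx|=2.0000 1/|dy|=1.1547
    cross y-line → (3,5), t=0.2656
    cross x-line → (4,5), t=0.4200
    cross y-line → (4,4), t=1.4203
    cross x-line → (5,4), t=2.4200 (wall)
  → r_2 = 2.4200
beam 3: φ=0°, α=345°
  d=(0.9659,-0.2588)  start (3,6)  tX=0.2174 tY=0.8887  stride 1/|dx|=1.0353 1/|dy|=3.8637
    cross x-line → (4,6), t=0.2174
    cross y-line → (4,5), t=0.8887
    cross x-line → (5,5), t=1.2527
    cross x-line → (6,5), t=2.2880
    cross x-line → (7,5), t=3.3232
    cross x-line → (8,5), t=4.3585 (wall)
  → r_3 = 4.3585
beam 4: φ=45°, α=30°
  d=(0.8660,0.5000)  start (3,6)  tX=0.2425 tY=1.5400  stride 1/|dx|=1.1547 1/|dy|=2.0000
    cross x-line → (4,6), t=0.2425
    cross x-line → (5,6), t=1.3972
    cross y-line → (5,7), t=1.5400
    cross x-line → (6,7), t=2.5519
    cross y-line → (6,8), t=3.5400 (wall)
  → r_4 = 3.5400
beam 5: φ=90°, α=75°
  d=(0.2588,0.9659)  start (3,6)  tX=0.8114 tY=0.7972  stride 1/|dx|=3.8637 1/|dy|=1.0353
    cross y-line → (3,7), t=0.7972
    cross x-line → (4,7), t=0.8114
    cross y-line → (4,8), t=1.8324 (wall)
  → r_5 = 1.8324

ranges = [1.2734, 2.4200, 4.3585, 3.5400, 1.8324]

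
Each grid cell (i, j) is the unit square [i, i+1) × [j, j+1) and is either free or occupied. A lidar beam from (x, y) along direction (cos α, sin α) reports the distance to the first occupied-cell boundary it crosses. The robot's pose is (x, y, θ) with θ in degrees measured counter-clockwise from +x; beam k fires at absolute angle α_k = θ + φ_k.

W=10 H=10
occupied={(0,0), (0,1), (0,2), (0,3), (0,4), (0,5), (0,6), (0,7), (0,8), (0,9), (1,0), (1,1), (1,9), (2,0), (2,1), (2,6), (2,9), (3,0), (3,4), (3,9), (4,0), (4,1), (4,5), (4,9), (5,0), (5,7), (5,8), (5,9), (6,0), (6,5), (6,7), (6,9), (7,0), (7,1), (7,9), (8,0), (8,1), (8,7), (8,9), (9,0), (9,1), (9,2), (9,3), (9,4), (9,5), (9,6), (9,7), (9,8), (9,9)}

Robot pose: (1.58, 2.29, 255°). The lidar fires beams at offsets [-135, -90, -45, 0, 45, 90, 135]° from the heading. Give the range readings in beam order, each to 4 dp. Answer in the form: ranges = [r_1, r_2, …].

ranges = [1.1600, 0.6005, 0.5800, 0.3002, 0.3349, 1.1205, 5.4200]

beam 1: φ=-135°, α=120°
  direction (-0.5000, 0.8660); cell (1,2); t to first gridline: x 1.1600, y 0.8198 (then +2.0000 / +1.1547)
    (1,3) via y @ 0.8198
    (0,3) via x @ 1.1600  # hit
  → r_1 = 1.1600
beam 2: φ=-90°, α=165°
  direction (-0.9659, 0.2588); cell (1,2); t to first gridline: x 0.6005, y 2.7432 (then +1.0353 / +3.8637)
    (0,2) via x @ 0.6005  # hit
  → r_2 = 0.6005
beam 3: φ=-45°, α=210°
  direction (-0.8660, -0.5000); cell (1,2); t to first gridline: x 0.6697, y 0.5800 (then +1.1547 / +2.0000)
    (1,1) via y @ 0.5800  # hit
  → r_3 = 0.5800
beam 4: φ=0°, α=255°
  direction (-0.2588, -0.9659); cell (1,2); t to first gridline: x 2.2409, y 0.3002 (then +3.8637 / +1.0353)
    (1,1) via y @ 0.3002  # hit
  → r_4 = 0.3002
beam 5: φ=45°, α=300°
  direction (0.5000, -0.8660); cell (1,2); t to first gridline: x 0.8400, y 0.3349 (then +2.0000 / +1.1547)
    (1,1) via y @ 0.3349  # hit
  → r_5 = 0.3349
beam 6: φ=90°, α=345°
  direction (0.9659, -0.2588); cell (1,2); t to first gridline: x 0.4348, y 1.1205 (then +1.0353 / +3.8637)
    (2,2) via x @ 0.4348
    (2,1) via y @ 1.1205  # hit
  → r_6 = 1.1205
beam 7: φ=135°, α=30°
  direction (0.8660, 0.5000); cell (1,2); t to first gridline: x 0.4850, y 1.4200 (then +1.1547 / +2.0000)
    (2,2) via x @ 0.4850
    (2,3) via y @ 1.4200
    (3,3) via x @ 1.6397
    (4,3) via x @ 2.7944
    (4,4) via y @ 3.4200
    (5,4) via x @ 3.9491
    (6,4) via x @ 5.1038
    (6,5) via y @ 5.4200  # hit
  → r_7 = 5.4200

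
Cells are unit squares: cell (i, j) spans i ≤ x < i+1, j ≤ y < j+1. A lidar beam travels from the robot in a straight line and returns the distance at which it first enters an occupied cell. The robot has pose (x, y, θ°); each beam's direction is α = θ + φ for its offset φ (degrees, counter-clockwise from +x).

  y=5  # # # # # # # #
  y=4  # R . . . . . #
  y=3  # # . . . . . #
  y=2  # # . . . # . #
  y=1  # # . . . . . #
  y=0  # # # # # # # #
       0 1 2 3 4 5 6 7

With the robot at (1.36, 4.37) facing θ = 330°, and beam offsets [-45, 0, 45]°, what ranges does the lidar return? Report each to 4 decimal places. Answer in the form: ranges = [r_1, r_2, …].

beam 1: φ=-45°, α=285°
  d=(0.2588,-0.9659)  start (1,4)  tX=2.4728 tY=0.3831  stride 1/|dx|=3.8637 1/|dy|=1.0353
    cross y-line → (1,3), t=0.3831 (wall)
  → r_1 = 0.3831
beam 2: φ=0°, α=330°
  d=(0.8660,-0.5000)  start (1,4)  tX=0.7390 tY=0.7400  stride 1/|dx|=1.1547 1/|dy|=2.0000
    cross x-line → (2,4), t=0.7390
    cross y-line → (2,3), t=0.7400
    cross x-line → (3,3), t=1.8937
    cross y-line → (3,2), t=2.7400
    cross x-line → (4,2), t=3.0484
    cross x-line → (5,2), t=4.2031 (wall)
  → r_2 = 4.2031
beam 3: φ=45°, α=15°
  d=(0.9659,0.2588)  start (1,4)  tX=0.6626 tY=2.4341  stride 1/|dx|=1.0353 1/|dy|=3.8637
    cross x-line → (2,4), t=0.6626
    cross x-line → (3,4), t=1.6979
    cross y-line → (3,5), t=2.4341 (wall)
  → r_3 = 2.4341

ranges = [0.3831, 4.2031, 2.4341]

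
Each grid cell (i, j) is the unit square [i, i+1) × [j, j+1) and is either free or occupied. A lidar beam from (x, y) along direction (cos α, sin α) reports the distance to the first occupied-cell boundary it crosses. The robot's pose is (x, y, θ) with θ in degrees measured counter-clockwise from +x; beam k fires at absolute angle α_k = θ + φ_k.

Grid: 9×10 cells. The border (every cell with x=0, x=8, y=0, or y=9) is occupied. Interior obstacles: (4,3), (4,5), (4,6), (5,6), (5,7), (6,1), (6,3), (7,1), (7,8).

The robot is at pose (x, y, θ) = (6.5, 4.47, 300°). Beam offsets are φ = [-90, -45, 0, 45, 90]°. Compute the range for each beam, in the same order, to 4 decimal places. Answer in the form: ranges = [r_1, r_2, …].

beam 1: φ=-90°, α=210°
  d=(-0.8660,-0.5000)  start (6,4)  tX=0.5774 tY=0.9400  stride 1/|dx|=1.1547 1/|dy|=2.0000
    cross x-line → (5,4), t=0.5774
    cross y-line → (5,3), t=0.9400
    cross x-line → (4,3), t=1.7321 (wall)
  → r_1 = 1.7321
beam 2: φ=-45°, α=255°
  d=(-0.2588,-0.9659)  start (6,4)  tX=1.9319 tY=0.4866  stride 1/|dx|=3.8637 1/|dy|=1.0353
    cross y-line → (6,3), t=0.4866 (wall)
  → r_2 = 0.4866
beam 3: φ=0°, α=300°
  d=(0.5000,-0.8660)  start (6,4)  tX=1.0000 tY=0.5427  stride 1/|dx|=2.0000 1/|dy|=1.1547
    cross y-line → (6,3), t=0.5427 (wall)
  → r_3 = 0.5427
beam 4: φ=45°, α=345°
  d=(0.9659,-0.2588)  start (6,4)  tX=0.5176 tY=1.8159  stride 1/|dx|=1.0353 1/|dy|=3.8637
    cross x-line → (7,4), t=0.5176
    cross x-line → (8,4), t=1.5529 (wall)
  → r_4 = 1.5529
beam 5: φ=90°, α=30°
  d=(0.8660,0.5000)  start (6,4)  tX=0.5774 tY=1.0600  stride 1/|dx|=1.1547 1/|dy|=2.0000
    cross x-line → (7,4), t=0.5774
    cross y-line → (7,5), t=1.0600
    cross x-line → (8,5), t=1.7321 (wall)
  → r_5 = 1.7321

ranges = [1.7321, 0.4866, 0.5427, 1.5529, 1.7321]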